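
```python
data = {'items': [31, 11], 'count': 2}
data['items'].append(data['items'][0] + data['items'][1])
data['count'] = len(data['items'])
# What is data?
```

After line 1: data = {'items': [31, 11], 'count': 2}
After line 2 (append 31 + 11 = 42): data = {'items': [31, 11, 42], 'count': 2}
After line 3 (count = len(items) = 3): data = {'items': [31, 11, 42], 'count': 3}

{'items': [31, 11, 42], 'count': 3}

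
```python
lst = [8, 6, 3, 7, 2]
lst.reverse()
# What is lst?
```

[2, 7, 3, 6, 8]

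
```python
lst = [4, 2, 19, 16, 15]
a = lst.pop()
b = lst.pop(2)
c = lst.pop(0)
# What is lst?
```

After line 1: lst = [4, 2, 19, 16, 15]
After line 2 (pop() -> a = 15): lst = [4, 2, 19, 16]
After line 3 (pop(2) -> b = 19): lst = [4, 2, 16]
After line 4 (pop(0) -> c = 4): lst = [2, 16]

[2, 16]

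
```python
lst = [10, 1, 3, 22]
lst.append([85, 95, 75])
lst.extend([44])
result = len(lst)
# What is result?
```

After line 1: lst = [10, 1, 3, 22]
After line 2 (append adds [85, 95, 75] as single element): lst = [10, 1, 3, 22, [85, 95, 75]]
After line 3 (extend unpacks [44], adds 44): lst = [10, 1, 3, 22, [85, 95, 75], 44]
After line 4: result = len(lst) = 6

6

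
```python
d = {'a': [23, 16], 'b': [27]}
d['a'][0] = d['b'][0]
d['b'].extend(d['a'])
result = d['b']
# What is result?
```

After line 1: d = {'a': [23, 16], 'b': [27]}
After line 2 (a[0] = b[0] = 27): d = {'a': [27, 16], 'b': [27]}
After line 3 (b.extend(a) appends [27, 16]): d = {'a': [27, 16], 'b': [27, 27, 16]}
After line 4: result = d['b'] = [27, 27, 16]

[27, 27, 16]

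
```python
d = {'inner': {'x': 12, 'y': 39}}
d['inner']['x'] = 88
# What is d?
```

After line 1: d = {'inner': {'x': 12, 'y': 39}}
After line 2 (inner x overwritten): d = {'inner': {'x': 88, 'y': 39}}

{'inner': {'x': 88, 'y': 39}}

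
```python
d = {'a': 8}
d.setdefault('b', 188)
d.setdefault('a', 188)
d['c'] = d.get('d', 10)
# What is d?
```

After line 1: d = {'a': 8}
After line 2 (setdefault adds 'b'=188): d = {'a': 8, 'b': 188}
After line 3 (setdefault 'a' no-op, already exists): d = {'a': 8, 'b': 188}
After line 4 (get('d', 10) returns default since 'd' not in d): d = {'a': 8, 'b': 188, 'c': 10}

{'a': 8, 'b': 188, 'c': 10}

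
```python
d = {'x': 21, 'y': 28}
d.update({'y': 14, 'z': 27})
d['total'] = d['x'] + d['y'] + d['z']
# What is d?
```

After line 1: d = {'x': 21, 'y': 28}
After line 2 (y overwritten, z added): d = {'x': 21, 'y': 14, 'z': 27}
After line 3 (total = 21 + 14 + 27 = 62): d = {'x': 21, 'y': 14, 'z': 27, 'total': 62}

{'x': 21, 'y': 14, 'z': 27, 'total': 62}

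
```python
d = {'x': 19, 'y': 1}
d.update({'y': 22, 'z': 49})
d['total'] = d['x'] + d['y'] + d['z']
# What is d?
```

After line 1: d = {'x': 19, 'y': 1}
After line 2 (y overwritten, z added): d = {'x': 19, 'y': 22, 'z': 49}
After line 3 (total = 19 + 22 + 49 = 90): d = {'x': 19, 'y': 22, 'z': 49, 'total': 90}

{'x': 19, 'y': 22, 'z': 49, 'total': 90}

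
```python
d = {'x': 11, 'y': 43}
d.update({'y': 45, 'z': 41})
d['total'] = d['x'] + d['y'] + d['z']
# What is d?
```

After line 1: d = {'x': 11, 'y': 43}
After line 2 (y overwritten, z added): d = {'x': 11, 'y': 45, 'z': 41}
After line 3 (total = 11 + 45 + 41 = 97): d = {'x': 11, 'y': 45, 'z': 41, 'total': 97}

{'x': 11, 'y': 45, 'z': 41, 'total': 97}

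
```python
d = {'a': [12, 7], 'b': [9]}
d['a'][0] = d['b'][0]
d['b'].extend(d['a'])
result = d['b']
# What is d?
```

After line 1: d = {'a': [12, 7], 'b': [9]}
After line 2 (a[0] = b[0] = 9): d = {'a': [9, 7], 'b': [9]}
After line 3 (b.extend(a) appends [9, 7]): d = {'a': [9, 7], 'b': [9, 9, 7]}
After line 4: result = d['b'] = [9, 9, 7]

{'a': [9, 7], 'b': [9, 9, 7]}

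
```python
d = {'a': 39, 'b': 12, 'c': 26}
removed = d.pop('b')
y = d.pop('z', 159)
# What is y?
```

After line 1: d = {'a': 39, 'b': 12, 'c': 26}
After line 2 (pop 'b' returns 12): d = {'a': 39, 'c': 26}, removed = 12
After line 3 (pop 'z' missing, returns default 159): d = {'a': 39, 'c': 26}, y = 159

159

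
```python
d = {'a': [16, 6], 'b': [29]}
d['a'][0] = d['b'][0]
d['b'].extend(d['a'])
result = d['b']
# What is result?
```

After line 1: d = {'a': [16, 6], 'b': [29]}
After line 2 (a[0] = b[0] = 29): d = {'a': [29, 6], 'b': [29]}
After line 3 (b.extend(a) appends [29, 6]): d = {'a': [29, 6], 'b': [29, 29, 6]}
After line 4: result = d['b'] = [29, 29, 6]

[29, 29, 6]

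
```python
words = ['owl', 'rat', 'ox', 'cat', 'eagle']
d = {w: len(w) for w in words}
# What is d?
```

{'owl': 3, 'rat': 3, 'ox': 2, 'cat': 3, 'eagle': 5}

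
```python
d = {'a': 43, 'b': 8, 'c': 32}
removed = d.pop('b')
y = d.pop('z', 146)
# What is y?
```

After line 1: d = {'a': 43, 'b': 8, 'c': 32}
After line 2 (pop 'b' returns 8): d = {'a': 43, 'c': 32}, removed = 8
After line 3 (pop 'z' missing, returns default 146): d = {'a': 43, 'c': 32}, y = 146

146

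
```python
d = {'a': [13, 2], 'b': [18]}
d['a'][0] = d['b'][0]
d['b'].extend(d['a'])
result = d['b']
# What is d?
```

After line 1: d = {'a': [13, 2], 'b': [18]}
After line 2 (a[0] = b[0] = 18): d = {'a': [18, 2], 'b': [18]}
After line 3 (b.extend(a) appends [18, 2]): d = {'a': [18, 2], 'b': [18, 18, 2]}
After line 4: result = d['b'] = [18, 18, 2]

{'a': [18, 2], 'b': [18, 18, 2]}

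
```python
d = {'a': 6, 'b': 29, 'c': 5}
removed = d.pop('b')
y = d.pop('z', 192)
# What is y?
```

After line 1: d = {'a': 6, 'b': 29, 'c': 5}
After line 2 (pop 'b' returns 29): d = {'a': 6, 'c': 5}, removed = 29
After line 3 (pop 'z' missing, returns default 192): d = {'a': 6, 'c': 5}, y = 192

192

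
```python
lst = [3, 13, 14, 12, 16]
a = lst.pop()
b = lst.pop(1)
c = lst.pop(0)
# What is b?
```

After line 1: lst = [3, 13, 14, 12, 16]
After line 2 (pop() -> a = 16): lst = [3, 13, 14, 12]
After line 3 (pop(1) -> b = 13): lst = [3, 14, 12]
After line 4 (pop(0) -> c = 3): lst = [14, 12]

13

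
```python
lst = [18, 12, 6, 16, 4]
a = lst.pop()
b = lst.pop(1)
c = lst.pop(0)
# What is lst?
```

After line 1: lst = [18, 12, 6, 16, 4]
After line 2 (pop() -> a = 4): lst = [18, 12, 6, 16]
After line 3 (pop(1) -> b = 12): lst = [18, 6, 16]
After line 4 (pop(0) -> c = 18): lst = [6, 16]

[6, 16]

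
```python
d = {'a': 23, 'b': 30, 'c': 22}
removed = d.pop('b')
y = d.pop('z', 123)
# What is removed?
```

After line 1: d = {'a': 23, 'b': 30, 'c': 22}
After line 2 (pop 'b' returns 30): d = {'a': 23, 'c': 22}, removed = 30
After line 3 (pop 'z' missing, returns default 123): d = {'a': 23, 'c': 22}, y = 123

30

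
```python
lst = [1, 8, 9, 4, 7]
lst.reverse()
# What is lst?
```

[7, 4, 9, 8, 1]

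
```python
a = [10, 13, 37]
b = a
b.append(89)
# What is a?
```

After line 1: a = [10, 13, 37]
After line 2 (b = a is an alias, same object): a = [10, 13, 37], b = [10, 13, 37]
After line 3 (b.append mutates the shared list): a = [10, 13, 37, 89], b = [10, 13, 37, 89]

[10, 13, 37, 89]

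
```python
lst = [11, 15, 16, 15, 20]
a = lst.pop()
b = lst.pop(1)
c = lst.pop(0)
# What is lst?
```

After line 1: lst = [11, 15, 16, 15, 20]
After line 2 (pop() -> a = 20): lst = [11, 15, 16, 15]
After line 3 (pop(1) -> b = 15): lst = [11, 16, 15]
After line 4 (pop(0) -> c = 11): lst = [16, 15]

[16, 15]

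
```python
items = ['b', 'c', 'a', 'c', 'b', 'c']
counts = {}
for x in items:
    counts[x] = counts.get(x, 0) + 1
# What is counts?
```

Initial: counts = {}, items = ['b', 'c', 'a', 'c', 'b', 'c']
See 'b': counts = {'b': 1}
See 'c': counts = {'b': 1, 'c': 1}
See 'a': counts = {'b': 1, 'c': 1, 'a': 1}
See 'c': counts = {'b': 1, 'c': 2, 'a': 1}
See 'b': counts = {'b': 2, 'c': 2, 'a': 1}
See 'c': counts = {'b': 2, 'c': 3, 'a': 1}

{'b': 2, 'c': 3, 'a': 1}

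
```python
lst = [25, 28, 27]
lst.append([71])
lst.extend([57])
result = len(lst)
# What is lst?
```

After line 1: lst = [25, 28, 27]
After line 2 (append adds [71] as single element): lst = [25, 28, 27, [71]]
After line 3 (extend unpacks [57], adds 57): lst = [25, 28, 27, [71], 57]
After line 4: result = len(lst) = 5

[25, 28, 27, [71], 57]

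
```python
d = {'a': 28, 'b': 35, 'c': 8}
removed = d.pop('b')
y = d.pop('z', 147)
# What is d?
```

After line 1: d = {'a': 28, 'b': 35, 'c': 8}
After line 2 (pop 'b' returns 35): d = {'a': 28, 'c': 8}, removed = 35
After line 3 (pop 'z' missing, returns default 147): d = {'a': 28, 'c': 8}, y = 147

{'a': 28, 'c': 8}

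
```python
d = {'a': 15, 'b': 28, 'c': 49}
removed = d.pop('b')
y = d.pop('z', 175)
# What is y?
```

After line 1: d = {'a': 15, 'b': 28, 'c': 49}
After line 2 (pop 'b' returns 28): d = {'a': 15, 'c': 49}, removed = 28
After line 3 (pop 'z' missing, returns default 175): d = {'a': 15, 'c': 49}, y = 175

175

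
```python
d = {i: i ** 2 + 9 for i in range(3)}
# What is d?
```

{0: 9, 1: 10, 2: 13}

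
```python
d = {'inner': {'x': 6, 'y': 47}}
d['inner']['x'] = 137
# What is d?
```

After line 1: d = {'inner': {'x': 6, 'y': 47}}
After line 2 (inner x overwritten): d = {'inner': {'x': 137, 'y': 47}}

{'inner': {'x': 137, 'y': 47}}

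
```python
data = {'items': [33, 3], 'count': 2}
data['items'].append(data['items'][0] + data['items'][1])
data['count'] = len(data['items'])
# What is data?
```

After line 1: data = {'items': [33, 3], 'count': 2}
After line 2 (append 33 + 3 = 36): data = {'items': [33, 3, 36], 'count': 2}
After line 3 (count = len(items) = 3): data = {'items': [33, 3, 36], 'count': 3}

{'items': [33, 3, 36], 'count': 3}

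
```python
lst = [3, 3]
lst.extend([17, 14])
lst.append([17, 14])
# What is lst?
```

After line 1: lst = [3, 3]
After line 2 (extend unpacks [17, 14]): lst = [3, 3, 17, 14]
After line 3 (append adds [17, 14] as single element): lst = [3, 3, 17, 14, [17, 14]]

[3, 3, 17, 14, [17, 14]]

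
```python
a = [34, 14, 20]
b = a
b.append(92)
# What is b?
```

After line 1: a = [34, 14, 20]
After line 2 (b = a is an alias, same object): a = [34, 14, 20], b = [34, 14, 20]
After line 3 (b.append mutates the shared list): a = [34, 14, 20, 92], b = [34, 14, 20, 92]

[34, 14, 20, 92]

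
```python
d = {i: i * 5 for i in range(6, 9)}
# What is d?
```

{6: 30, 7: 35, 8: 40}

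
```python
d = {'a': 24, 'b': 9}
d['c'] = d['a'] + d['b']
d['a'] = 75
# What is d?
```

After line 1: d = {'a': 24, 'b': 9}
After line 2 (d['c'] = 24 + 9): d = {'a': 24, 'b': 9, 'c': 33}
After line 3: d = {'a': 75, 'b': 9, 'c': 33}

{'a': 75, 'b': 9, 'c': 33}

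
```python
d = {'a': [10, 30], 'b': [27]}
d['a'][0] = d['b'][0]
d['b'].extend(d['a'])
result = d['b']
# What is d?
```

After line 1: d = {'a': [10, 30], 'b': [27]}
After line 2 (a[0] = b[0] = 27): d = {'a': [27, 30], 'b': [27]}
After line 3 (b.extend(a) appends [27, 30]): d = {'a': [27, 30], 'b': [27, 27, 30]}
After line 4: result = d['b'] = [27, 27, 30]

{'a': [27, 30], 'b': [27, 27, 30]}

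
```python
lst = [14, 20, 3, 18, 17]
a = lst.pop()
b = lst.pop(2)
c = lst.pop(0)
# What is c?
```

After line 1: lst = [14, 20, 3, 18, 17]
After line 2 (pop() -> a = 17): lst = [14, 20, 3, 18]
After line 3 (pop(2) -> b = 3): lst = [14, 20, 18]
After line 4 (pop(0) -> c = 14): lst = [20, 18]

14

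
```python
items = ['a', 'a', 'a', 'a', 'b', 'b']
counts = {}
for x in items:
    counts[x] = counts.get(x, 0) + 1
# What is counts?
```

Initial: counts = {}, items = ['a', 'a', 'a', 'a', 'b', 'b']
See 'a': counts = {'a': 1}
See 'a': counts = {'a': 2}
See 'a': counts = {'a': 3}
See 'a': counts = {'a': 4}
See 'b': counts = {'a': 4, 'b': 1}
See 'b': counts = {'a': 4, 'b': 2}

{'a': 4, 'b': 2}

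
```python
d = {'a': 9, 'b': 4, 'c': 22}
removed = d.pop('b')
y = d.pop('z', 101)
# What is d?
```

After line 1: d = {'a': 9, 'b': 4, 'c': 22}
After line 2 (pop 'b' returns 4): d = {'a': 9, 'c': 22}, removed = 4
After line 3 (pop 'z' missing, returns default 101): d = {'a': 9, 'c': 22}, y = 101

{'a': 9, 'c': 22}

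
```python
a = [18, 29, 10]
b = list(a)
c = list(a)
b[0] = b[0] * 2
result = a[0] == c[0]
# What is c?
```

After line 1: a = [18, 29, 10]
After line 2 (b = list(a), copy): a = [18, 29, 10], b = [18, 29, 10]
After line 3 (c = list(a) is a copy, new object): c = [18, 29, 10]
After line 4 (b[0] = 18 * 2 = 36; only b mutates (copy)): a = [18, 29, 10], b = [36, 29, 10], c = [18, 29, 10]
After line 5 (a[0] = 18, c[0] = 18; result = True)

[18, 29, 10]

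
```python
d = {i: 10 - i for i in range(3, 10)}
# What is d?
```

{3: 7, 4: 6, 5: 5, 6: 4, 7: 3, 8: 2, 9: 1}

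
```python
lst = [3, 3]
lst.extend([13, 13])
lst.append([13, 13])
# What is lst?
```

After line 1: lst = [3, 3]
After line 2 (extend unpacks [13, 13]): lst = [3, 3, 13, 13]
After line 3 (append adds [13, 13] as single element): lst = [3, 3, 13, 13, [13, 13]]

[3, 3, 13, 13, [13, 13]]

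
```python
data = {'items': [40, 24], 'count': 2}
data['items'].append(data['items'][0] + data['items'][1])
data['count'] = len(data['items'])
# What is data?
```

After line 1: data = {'items': [40, 24], 'count': 2}
After line 2 (append 40 + 24 = 64): data = {'items': [40, 24, 64], 'count': 2}
After line 3 (count = len(items) = 3): data = {'items': [40, 24, 64], 'count': 3}

{'items': [40, 24, 64], 'count': 3}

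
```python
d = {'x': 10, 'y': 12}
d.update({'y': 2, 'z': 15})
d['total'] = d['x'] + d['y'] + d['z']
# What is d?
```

After line 1: d = {'x': 10, 'y': 12}
After line 2 (y overwritten, z added): d = {'x': 10, 'y': 2, 'z': 15}
After line 3 (total = 10 + 2 + 15 = 27): d = {'x': 10, 'y': 2, 'z': 15, 'total': 27}

{'x': 10, 'y': 2, 'z': 15, 'total': 27}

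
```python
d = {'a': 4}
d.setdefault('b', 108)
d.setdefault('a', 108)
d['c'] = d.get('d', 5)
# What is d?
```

After line 1: d = {'a': 4}
After line 2 (setdefault adds 'b'=108): d = {'a': 4, 'b': 108}
After line 3 (setdefault 'a' no-op, already exists): d = {'a': 4, 'b': 108}
After line 4 (get('d', 5) returns default since 'd' not in d): d = {'a': 4, 'b': 108, 'c': 5}

{'a': 4, 'b': 108, 'c': 5}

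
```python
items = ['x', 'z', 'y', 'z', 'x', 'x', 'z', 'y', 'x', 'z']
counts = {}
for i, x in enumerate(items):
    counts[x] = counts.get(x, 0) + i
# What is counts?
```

Initial: counts = {}, items = ['x', 'z', 'y', 'z', 'x', 'x', 'z', 'y', 'x', 'z']
i=0, x='x': counts = {'x': 0}
i=1, x='z': counts = {'x': 0, 'z': 1}
i=2, x='y': counts = {'x': 0, 'z': 1, 'y': 2}
i=3, x='z': counts = {'x': 0, 'z': 4, 'y': 2}
i=4, x='x': counts = {'x': 4, 'z': 4, 'y': 2}
i=5, x='x': counts = {'x': 9, 'z': 4, 'y': 2}
i=6, x='z': counts = {'x': 9, 'z': 10, 'y': 2}
i=7, x='y': counts = {'x': 9, 'z': 10, 'y': 9}
i=8, x='x': counts = {'x': 17, 'z': 10, 'y': 9}
i=9, x='z': counts = {'x': 17, 'z': 19, 'y': 9}

{'x': 17, 'z': 19, 'y': 9}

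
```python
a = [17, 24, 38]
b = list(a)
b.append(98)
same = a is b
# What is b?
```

After line 1: a = [17, 24, 38]
After line 2 (b = list(a) is a shallow copy, new object): a = [17, 24, 38], b = [17, 24, 38]
After line 3 (append only mutates b): a = [17, 24, 38], b = [17, 24, 38, 98]
After line 4 (same = a is b; different objects -> False): same = False

[17, 24, 38, 98]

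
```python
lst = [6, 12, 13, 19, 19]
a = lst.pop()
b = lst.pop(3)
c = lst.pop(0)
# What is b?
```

After line 1: lst = [6, 12, 13, 19, 19]
After line 2 (pop() -> a = 19): lst = [6, 12, 13, 19]
After line 3 (pop(3) -> b = 19): lst = [6, 12, 13]
After line 4 (pop(0) -> c = 6): lst = [12, 13]

19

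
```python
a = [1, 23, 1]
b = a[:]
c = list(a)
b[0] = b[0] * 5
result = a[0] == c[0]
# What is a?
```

After line 1: a = [1, 23, 1]
After line 2 (b = a[:], copy): a = [1, 23, 1], b = [1, 23, 1]
After line 3 (c = list(a) is a copy, new object): c = [1, 23, 1]
After line 4 (b[0] = 1 * 5 = 5; only b mutates (copy)): a = [1, 23, 1], b = [5, 23, 1], c = [1, 23, 1]
After line 5 (a[0] = 1, c[0] = 1; result = True)

[1, 23, 1]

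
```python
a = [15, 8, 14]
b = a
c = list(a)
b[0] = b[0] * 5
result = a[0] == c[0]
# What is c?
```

After line 1: a = [15, 8, 14]
After line 2 (b = a, alias): a = [15, 8, 14], b = [15, 8, 14]
After line 3 (c = list(a) is a copy, new object): c = [15, 8, 14]
After line 4 (b[0] = 15 * 5 = 75; mutates shared a/b): a = b = [75, 8, 14], c = [15, 8, 14]
After line 5 (a[0] = 75, c[0] = 15; result = False)

[15, 8, 14]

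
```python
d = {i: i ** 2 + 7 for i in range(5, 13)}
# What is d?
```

{5: 32, 6: 43, 7: 56, 8: 71, 9: 88, 10: 107, 11: 128, 12: 151}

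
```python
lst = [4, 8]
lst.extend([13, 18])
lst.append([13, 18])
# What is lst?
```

After line 1: lst = [4, 8]
After line 2 (extend unpacks [13, 18]): lst = [4, 8, 13, 18]
After line 3 (append adds [13, 18] as single element): lst = [4, 8, 13, 18, [13, 18]]

[4, 8, 13, 18, [13, 18]]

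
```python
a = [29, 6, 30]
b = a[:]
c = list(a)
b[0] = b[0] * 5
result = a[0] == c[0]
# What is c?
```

After line 1: a = [29, 6, 30]
After line 2 (b = a[:], copy): a = [29, 6, 30], b = [29, 6, 30]
After line 3 (c = list(a) is a copy, new object): c = [29, 6, 30]
After line 4 (b[0] = 29 * 5 = 145; only b mutates (copy)): a = [29, 6, 30], b = [145, 6, 30], c = [29, 6, 30]
After line 5 (a[0] = 29, c[0] = 29; result = True)

[29, 6, 30]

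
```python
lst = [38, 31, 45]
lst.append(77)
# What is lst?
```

[38, 31, 45, 77]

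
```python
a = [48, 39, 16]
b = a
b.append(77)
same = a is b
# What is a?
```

After line 1: a = [48, 39, 16]
After line 2 (b = a is an alias, same object): a = [48, 39, 16], b = [48, 39, 16]
After line 3 (b.append mutates the shared list): a = [48, 39, 16, 77], b = [48, 39, 16, 77]
After line 4 (same = a is b; same object -> True): same = True

[48, 39, 16, 77]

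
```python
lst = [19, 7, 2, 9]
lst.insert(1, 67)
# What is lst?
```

[19, 67, 7, 2, 9]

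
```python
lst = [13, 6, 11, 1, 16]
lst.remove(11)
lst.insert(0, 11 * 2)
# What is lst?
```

After line 1: lst = [13, 6, 11, 1, 16]
After line 2 (remove first 11): lst = [13, 6, 1, 16]
After line 3 (insert 22 at index 0): lst = [22, 13, 6, 1, 16]

[22, 13, 6, 1, 16]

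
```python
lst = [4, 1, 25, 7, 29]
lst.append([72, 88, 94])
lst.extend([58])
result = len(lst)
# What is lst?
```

After line 1: lst = [4, 1, 25, 7, 29]
After line 2 (append adds [72, 88, 94] as single element): lst = [4, 1, 25, 7, 29, [72, 88, 94]]
After line 3 (extend unpacks [58], adds 58): lst = [4, 1, 25, 7, 29, [72, 88, 94], 58]
After line 4: result = len(lst) = 7

[4, 1, 25, 7, 29, [72, 88, 94], 58]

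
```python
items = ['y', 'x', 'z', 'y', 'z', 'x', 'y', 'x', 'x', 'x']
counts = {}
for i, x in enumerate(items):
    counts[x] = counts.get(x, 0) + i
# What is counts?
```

Initial: counts = {}, items = ['y', 'x', 'z', 'y', 'z', 'x', 'y', 'x', 'x', 'x']
i=0, x='y': counts = {'y': 0}
i=1, x='x': counts = {'y': 0, 'x': 1}
i=2, x='z': counts = {'y': 0, 'x': 1, 'z': 2}
i=3, x='y': counts = {'y': 3, 'x': 1, 'z': 2}
i=4, x='z': counts = {'y': 3, 'x': 1, 'z': 6}
i=5, x='x': counts = {'y': 3, 'x': 6, 'z': 6}
i=6, x='y': counts = {'y': 9, 'x': 6, 'z': 6}
i=7, x='x': counts = {'y': 9, 'x': 13, 'z': 6}
i=8, x='x': counts = {'y': 9, 'x': 21, 'z': 6}
i=9, x='x': counts = {'y': 9, 'x': 30, 'z': 6}

{'y': 9, 'x': 30, 'z': 6}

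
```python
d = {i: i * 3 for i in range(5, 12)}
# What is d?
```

{5: 15, 6: 18, 7: 21, 8: 24, 9: 27, 10: 30, 11: 33}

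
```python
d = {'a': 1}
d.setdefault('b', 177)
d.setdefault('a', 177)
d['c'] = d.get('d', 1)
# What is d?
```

After line 1: d = {'a': 1}
After line 2 (setdefault adds 'b'=177): d = {'a': 1, 'b': 177}
After line 3 (setdefault 'a' no-op, already exists): d = {'a': 1, 'b': 177}
After line 4 (get('d', 1) returns default since 'd' not in d): d = {'a': 1, 'b': 177, 'c': 1}

{'a': 1, 'b': 177, 'c': 1}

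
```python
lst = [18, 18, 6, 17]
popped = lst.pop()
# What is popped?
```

17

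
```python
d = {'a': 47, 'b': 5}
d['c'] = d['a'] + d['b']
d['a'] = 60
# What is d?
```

After line 1: d = {'a': 47, 'b': 5}
After line 2 (d['c'] = 47 + 5): d = {'a': 47, 'b': 5, 'c': 52}
After line 3: d = {'a': 60, 'b': 5, 'c': 52}

{'a': 60, 'b': 5, 'c': 52}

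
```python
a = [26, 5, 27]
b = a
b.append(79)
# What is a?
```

After line 1: a = [26, 5, 27]
After line 2 (b = a is an alias, same object): a = [26, 5, 27], b = [26, 5, 27]
After line 3 (b.append mutates the shared list): a = [26, 5, 27, 79], b = [26, 5, 27, 79]

[26, 5, 27, 79]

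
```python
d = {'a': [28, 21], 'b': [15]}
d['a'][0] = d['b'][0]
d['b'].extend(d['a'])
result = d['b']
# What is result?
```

After line 1: d = {'a': [28, 21], 'b': [15]}
After line 2 (a[0] = b[0] = 15): d = {'a': [15, 21], 'b': [15]}
After line 3 (b.extend(a) appends [15, 21]): d = {'a': [15, 21], 'b': [15, 15, 21]}
After line 4: result = d['b'] = [15, 15, 21]

[15, 15, 21]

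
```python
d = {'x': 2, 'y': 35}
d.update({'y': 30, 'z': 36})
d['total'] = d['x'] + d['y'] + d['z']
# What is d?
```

After line 1: d = {'x': 2, 'y': 35}
After line 2 (y overwritten, z added): d = {'x': 2, 'y': 30, 'z': 36}
After line 3 (total = 2 + 30 + 36 = 68): d = {'x': 2, 'y': 30, 'z': 36, 'total': 68}

{'x': 2, 'y': 30, 'z': 36, 'total': 68}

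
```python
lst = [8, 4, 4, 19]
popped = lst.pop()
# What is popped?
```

19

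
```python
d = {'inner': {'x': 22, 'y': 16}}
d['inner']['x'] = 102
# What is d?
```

After line 1: d = {'inner': {'x': 22, 'y': 16}}
After line 2 (inner x overwritten): d = {'inner': {'x': 102, 'y': 16}}

{'inner': {'x': 102, 'y': 16}}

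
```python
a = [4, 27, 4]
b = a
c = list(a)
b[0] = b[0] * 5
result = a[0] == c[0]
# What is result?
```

After line 1: a = [4, 27, 4]
After line 2 (b = a, alias): a = [4, 27, 4], b = [4, 27, 4]
After line 3 (c = list(a) is a copy, new object): c = [4, 27, 4]
After line 4 (b[0] = 4 * 5 = 20; mutates shared a/b): a = b = [20, 27, 4], c = [4, 27, 4]
After line 5 (a[0] = 20, c[0] = 4; result = False)

False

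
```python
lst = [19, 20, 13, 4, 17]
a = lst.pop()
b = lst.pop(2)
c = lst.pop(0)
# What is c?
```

After line 1: lst = [19, 20, 13, 4, 17]
After line 2 (pop() -> a = 17): lst = [19, 20, 13, 4]
After line 3 (pop(2) -> b = 13): lst = [19, 20, 4]
After line 4 (pop(0) -> c = 19): lst = [20, 4]

19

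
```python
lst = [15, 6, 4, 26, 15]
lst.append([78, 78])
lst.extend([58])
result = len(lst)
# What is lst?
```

After line 1: lst = [15, 6, 4, 26, 15]
After line 2 (append adds [78, 78] as single element): lst = [15, 6, 4, 26, 15, [78, 78]]
After line 3 (extend unpacks [58], adds 58): lst = [15, 6, 4, 26, 15, [78, 78], 58]
After line 4: result = len(lst) = 7

[15, 6, 4, 26, 15, [78, 78], 58]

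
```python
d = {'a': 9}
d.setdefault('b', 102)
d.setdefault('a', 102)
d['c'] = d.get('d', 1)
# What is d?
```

After line 1: d = {'a': 9}
After line 2 (setdefault adds 'b'=102): d = {'a': 9, 'b': 102}
After line 3 (setdefault 'a' no-op, already exists): d = {'a': 9, 'b': 102}
After line 4 (get('d', 1) returns default since 'd' not in d): d = {'a': 9, 'b': 102, 'c': 1}

{'a': 9, 'b': 102, 'c': 1}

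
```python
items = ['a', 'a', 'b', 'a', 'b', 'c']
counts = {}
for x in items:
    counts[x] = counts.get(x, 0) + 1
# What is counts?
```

Initial: counts = {}, items = ['a', 'a', 'b', 'a', 'b', 'c']
See 'a': counts = {'a': 1}
See 'a': counts = {'a': 2}
See 'b': counts = {'a': 2, 'b': 1}
See 'a': counts = {'a': 3, 'b': 1}
See 'b': counts = {'a': 3, 'b': 2}
See 'c': counts = {'a': 3, 'b': 2, 'c': 1}

{'a': 3, 'b': 2, 'c': 1}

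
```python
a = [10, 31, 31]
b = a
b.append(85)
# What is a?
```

After line 1: a = [10, 31, 31]
After line 2 (b = a is an alias, same object): a = [10, 31, 31], b = [10, 31, 31]
After line 3 (b.append mutates the shared list): a = [10, 31, 31, 85], b = [10, 31, 31, 85]

[10, 31, 31, 85]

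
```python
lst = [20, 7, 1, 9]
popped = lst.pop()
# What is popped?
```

9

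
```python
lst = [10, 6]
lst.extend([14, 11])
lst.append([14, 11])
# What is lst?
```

After line 1: lst = [10, 6]
After line 2 (extend unpacks [14, 11]): lst = [10, 6, 14, 11]
After line 3 (append adds [14, 11] as single element): lst = [10, 6, 14, 11, [14, 11]]

[10, 6, 14, 11, [14, 11]]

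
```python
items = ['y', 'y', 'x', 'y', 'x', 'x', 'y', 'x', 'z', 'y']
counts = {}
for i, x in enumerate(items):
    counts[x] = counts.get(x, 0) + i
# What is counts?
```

Initial: counts = {}, items = ['y', 'y', 'x', 'y', 'x', 'x', 'y', 'x', 'z', 'y']
i=0, x='y': counts = {'y': 0}
i=1, x='y': counts = {'y': 1}
i=2, x='x': counts = {'y': 1, 'x': 2}
i=3, x='y': counts = {'y': 4, 'x': 2}
i=4, x='x': counts = {'y': 4, 'x': 6}
i=5, x='x': counts = {'y': 4, 'x': 11}
i=6, x='y': counts = {'y': 10, 'x': 11}
i=7, x='x': counts = {'y': 10, 'x': 18}
i=8, x='z': counts = {'y': 10, 'x': 18, 'z': 8}
i=9, x='y': counts = {'y': 19, 'x': 18, 'z': 8}

{'y': 19, 'x': 18, 'z': 8}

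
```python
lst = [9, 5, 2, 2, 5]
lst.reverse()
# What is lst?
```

[5, 2, 2, 5, 9]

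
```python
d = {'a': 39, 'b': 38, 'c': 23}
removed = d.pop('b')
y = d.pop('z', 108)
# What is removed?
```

After line 1: d = {'a': 39, 'b': 38, 'c': 23}
After line 2 (pop 'b' returns 38): d = {'a': 39, 'c': 23}, removed = 38
After line 3 (pop 'z' missing, returns default 108): d = {'a': 39, 'c': 23}, y = 108

38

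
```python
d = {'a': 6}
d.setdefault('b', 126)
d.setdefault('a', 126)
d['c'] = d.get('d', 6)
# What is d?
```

After line 1: d = {'a': 6}
After line 2 (setdefault adds 'b'=126): d = {'a': 6, 'b': 126}
After line 3 (setdefault 'a' no-op, already exists): d = {'a': 6, 'b': 126}
After line 4 (get('d', 6) returns default since 'd' not in d): d = {'a': 6, 'b': 126, 'c': 6}

{'a': 6, 'b': 126, 'c': 6}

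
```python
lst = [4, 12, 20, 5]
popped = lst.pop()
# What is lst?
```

[4, 12, 20]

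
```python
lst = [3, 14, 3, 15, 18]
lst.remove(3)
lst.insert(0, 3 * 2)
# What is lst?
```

After line 1: lst = [3, 14, 3, 15, 18]
After line 2 (remove first 3): lst = [14, 3, 15, 18]
After line 3 (insert 6 at index 0): lst = [6, 14, 3, 15, 18]

[6, 14, 3, 15, 18]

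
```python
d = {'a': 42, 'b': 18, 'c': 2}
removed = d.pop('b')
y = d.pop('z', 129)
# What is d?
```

After line 1: d = {'a': 42, 'b': 18, 'c': 2}
After line 2 (pop 'b' returns 18): d = {'a': 42, 'c': 2}, removed = 18
After line 3 (pop 'z' missing, returns default 129): d = {'a': 42, 'c': 2}, y = 129

{'a': 42, 'c': 2}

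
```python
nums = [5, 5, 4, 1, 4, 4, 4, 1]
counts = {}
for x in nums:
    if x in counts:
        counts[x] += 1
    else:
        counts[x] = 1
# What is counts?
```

Initial: counts = {}, nums = [5, 5, 4, 1, 4, 4, 4, 1]
See 5: counts = {5: 1}
See 5: counts = {5: 2}
See 4: counts = {5: 2, 4: 1}
See 1: counts = {5: 2, 4: 1, 1: 1}
See 4: counts = {5: 2, 4: 2, 1: 1}
See 4: counts = {5: 2, 4: 3, 1: 1}
See 4: counts = {5: 2, 4: 4, 1: 1}
See 1: counts = {5: 2, 4: 4, 1: 2}

{5: 2, 4: 4, 1: 2}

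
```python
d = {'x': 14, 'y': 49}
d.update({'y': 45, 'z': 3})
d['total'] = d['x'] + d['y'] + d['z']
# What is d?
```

After line 1: d = {'x': 14, 'y': 49}
After line 2 (y overwritten, z added): d = {'x': 14, 'y': 45, 'z': 3}
After line 3 (total = 14 + 45 + 3 = 62): d = {'x': 14, 'y': 45, 'z': 3, 'total': 62}

{'x': 14, 'y': 45, 'z': 3, 'total': 62}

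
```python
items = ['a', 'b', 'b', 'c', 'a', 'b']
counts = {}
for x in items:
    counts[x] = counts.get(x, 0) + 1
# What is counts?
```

Initial: counts = {}, items = ['a', 'b', 'b', 'c', 'a', 'b']
See 'a': counts = {'a': 1}
See 'b': counts = {'a': 1, 'b': 1}
See 'b': counts = {'a': 1, 'b': 2}
See 'c': counts = {'a': 1, 'b': 2, 'c': 1}
See 'a': counts = {'a': 2, 'b': 2, 'c': 1}
See 'b': counts = {'a': 2, 'b': 3, 'c': 1}

{'a': 2, 'b': 3, 'c': 1}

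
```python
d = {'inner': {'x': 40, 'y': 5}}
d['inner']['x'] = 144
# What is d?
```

After line 1: d = {'inner': {'x': 40, 'y': 5}}
After line 2 (inner x overwritten): d = {'inner': {'x': 144, 'y': 5}}

{'inner': {'x': 144, 'y': 5}}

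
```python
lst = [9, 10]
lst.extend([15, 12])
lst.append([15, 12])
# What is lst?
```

After line 1: lst = [9, 10]
After line 2 (extend unpacks [15, 12]): lst = [9, 10, 15, 12]
After line 3 (append adds [15, 12] as single element): lst = [9, 10, 15, 12, [15, 12]]

[9, 10, 15, 12, [15, 12]]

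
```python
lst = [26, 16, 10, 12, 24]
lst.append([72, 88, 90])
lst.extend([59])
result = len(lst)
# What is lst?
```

After line 1: lst = [26, 16, 10, 12, 24]
After line 2 (append adds [72, 88, 90] as single element): lst = [26, 16, 10, 12, 24, [72, 88, 90]]
After line 3 (extend unpacks [59], adds 59): lst = [26, 16, 10, 12, 24, [72, 88, 90], 59]
After line 4: result = len(lst) = 7

[26, 16, 10, 12, 24, [72, 88, 90], 59]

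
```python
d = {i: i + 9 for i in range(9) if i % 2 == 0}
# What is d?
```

{0: 9, 2: 11, 4: 13, 6: 15, 8: 17}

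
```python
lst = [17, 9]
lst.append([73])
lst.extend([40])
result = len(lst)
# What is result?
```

After line 1: lst = [17, 9]
After line 2 (append adds [73] as single element): lst = [17, 9, [73]]
After line 3 (extend unpacks [40], adds 40): lst = [17, 9, [73], 40]
After line 4: result = len(lst) = 4

4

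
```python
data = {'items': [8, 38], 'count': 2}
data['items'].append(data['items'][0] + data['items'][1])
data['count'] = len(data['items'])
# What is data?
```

After line 1: data = {'items': [8, 38], 'count': 2}
After line 2 (append 8 + 38 = 46): data = {'items': [8, 38, 46], 'count': 2}
After line 3 (count = len(items) = 3): data = {'items': [8, 38, 46], 'count': 3}

{'items': [8, 38, 46], 'count': 3}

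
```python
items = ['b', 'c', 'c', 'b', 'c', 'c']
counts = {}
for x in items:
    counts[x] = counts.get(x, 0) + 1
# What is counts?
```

Initial: counts = {}, items = ['b', 'c', 'c', 'b', 'c', 'c']
See 'b': counts = {'b': 1}
See 'c': counts = {'b': 1, 'c': 1}
See 'c': counts = {'b': 1, 'c': 2}
See 'b': counts = {'b': 2, 'c': 2}
See 'c': counts = {'b': 2, 'c': 3}
See 'c': counts = {'b': 2, 'c': 4}

{'b': 2, 'c': 4}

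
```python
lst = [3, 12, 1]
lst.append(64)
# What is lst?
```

[3, 12, 1, 64]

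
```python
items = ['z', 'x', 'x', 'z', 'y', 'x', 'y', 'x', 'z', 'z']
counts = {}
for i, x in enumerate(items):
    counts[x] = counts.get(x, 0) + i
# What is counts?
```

Initial: counts = {}, items = ['z', 'x', 'x', 'z', 'y', 'x', 'y', 'x', 'z', 'z']
i=0, x='z': counts = {'z': 0}
i=1, x='x': counts = {'z': 0, 'x': 1}
i=2, x='x': counts = {'z': 0, 'x': 3}
i=3, x='z': counts = {'z': 3, 'x': 3}
i=4, x='y': counts = {'z': 3, 'x': 3, 'y': 4}
i=5, x='x': counts = {'z': 3, 'x': 8, 'y': 4}
i=6, x='y': counts = {'z': 3, 'x': 8, 'y': 10}
i=7, x='x': counts = {'z': 3, 'x': 15, 'y': 10}
i=8, x='z': counts = {'z': 11, 'x': 15, 'y': 10}
i=9, x='z': counts = {'z': 20, 'x': 15, 'y': 10}

{'z': 20, 'x': 15, 'y': 10}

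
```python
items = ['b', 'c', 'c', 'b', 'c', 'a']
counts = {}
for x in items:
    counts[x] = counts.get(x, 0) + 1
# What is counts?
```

Initial: counts = {}, items = ['b', 'c', 'c', 'b', 'c', 'a']
See 'b': counts = {'b': 1}
See 'c': counts = {'b': 1, 'c': 1}
See 'c': counts = {'b': 1, 'c': 2}
See 'b': counts = {'b': 2, 'c': 2}
See 'c': counts = {'b': 2, 'c': 3}
See 'a': counts = {'b': 2, 'c': 3, 'a': 1}

{'b': 2, 'c': 3, 'a': 1}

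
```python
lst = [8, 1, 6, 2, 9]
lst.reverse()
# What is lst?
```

[9, 2, 6, 1, 8]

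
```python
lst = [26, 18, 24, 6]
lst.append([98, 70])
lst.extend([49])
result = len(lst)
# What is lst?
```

After line 1: lst = [26, 18, 24, 6]
After line 2 (append adds [98, 70] as single element): lst = [26, 18, 24, 6, [98, 70]]
After line 3 (extend unpacks [49], adds 49): lst = [26, 18, 24, 6, [98, 70], 49]
After line 4: result = len(lst) = 6

[26, 18, 24, 6, [98, 70], 49]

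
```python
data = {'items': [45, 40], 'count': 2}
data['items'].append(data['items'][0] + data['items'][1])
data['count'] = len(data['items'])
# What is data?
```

After line 1: data = {'items': [45, 40], 'count': 2}
After line 2 (append 45 + 40 = 85): data = {'items': [45, 40, 85], 'count': 2}
After line 3 (count = len(items) = 3): data = {'items': [45, 40, 85], 'count': 3}

{'items': [45, 40, 85], 'count': 3}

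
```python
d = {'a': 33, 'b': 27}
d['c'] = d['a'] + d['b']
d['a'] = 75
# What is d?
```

After line 1: d = {'a': 33, 'b': 27}
After line 2 (d['c'] = 33 + 27): d = {'a': 33, 'b': 27, 'c': 60}
After line 3: d = {'a': 75, 'b': 27, 'c': 60}

{'a': 75, 'b': 27, 'c': 60}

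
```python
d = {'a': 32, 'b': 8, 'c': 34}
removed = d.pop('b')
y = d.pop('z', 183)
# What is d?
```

After line 1: d = {'a': 32, 'b': 8, 'c': 34}
After line 2 (pop 'b' returns 8): d = {'a': 32, 'c': 34}, removed = 8
After line 3 (pop 'z' missing, returns default 183): d = {'a': 32, 'c': 34}, y = 183

{'a': 32, 'c': 34}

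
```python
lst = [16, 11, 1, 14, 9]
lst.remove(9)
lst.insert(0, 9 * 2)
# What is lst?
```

After line 1: lst = [16, 11, 1, 14, 9]
After line 2 (remove first 9): lst = [16, 11, 1, 14]
After line 3 (insert 18 at index 0): lst = [18, 16, 11, 1, 14]

[18, 16, 11, 1, 14]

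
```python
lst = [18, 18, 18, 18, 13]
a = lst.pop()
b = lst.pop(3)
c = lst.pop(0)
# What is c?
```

After line 1: lst = [18, 18, 18, 18, 13]
After line 2 (pop() -> a = 13): lst = [18, 18, 18, 18]
After line 3 (pop(3) -> b = 18): lst = [18, 18, 18]
After line 4 (pop(0) -> c = 18): lst = [18, 18]

18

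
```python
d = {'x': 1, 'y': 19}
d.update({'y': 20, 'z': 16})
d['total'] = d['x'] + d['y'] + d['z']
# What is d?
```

After line 1: d = {'x': 1, 'y': 19}
After line 2 (y overwritten, z added): d = {'x': 1, 'y': 20, 'z': 16}
After line 3 (total = 1 + 20 + 16 = 37): d = {'x': 1, 'y': 20, 'z': 16, 'total': 37}

{'x': 1, 'y': 20, 'z': 16, 'total': 37}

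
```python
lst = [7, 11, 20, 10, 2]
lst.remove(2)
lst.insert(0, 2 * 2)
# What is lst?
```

After line 1: lst = [7, 11, 20, 10, 2]
After line 2 (remove first 2): lst = [7, 11, 20, 10]
After line 3 (insert 4 at index 0): lst = [4, 7, 11, 20, 10]

[4, 7, 11, 20, 10]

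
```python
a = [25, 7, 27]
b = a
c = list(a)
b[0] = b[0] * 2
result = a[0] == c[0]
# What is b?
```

After line 1: a = [25, 7, 27]
After line 2 (b = a, alias): a = [25, 7, 27], b = [25, 7, 27]
After line 3 (c = list(a) is a copy, new object): c = [25, 7, 27]
After line 4 (b[0] = 25 * 2 = 50; mutates shared a/b): a = b = [50, 7, 27], c = [25, 7, 27]
After line 5 (a[0] = 50, c[0] = 25; result = False)

[50, 7, 27]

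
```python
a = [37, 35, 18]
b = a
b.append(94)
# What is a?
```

After line 1: a = [37, 35, 18]
After line 2 (b = a is an alias, same object): a = [37, 35, 18], b = [37, 35, 18]
After line 3 (b.append mutates the shared list): a = [37, 35, 18, 94], b = [37, 35, 18, 94]

[37, 35, 18, 94]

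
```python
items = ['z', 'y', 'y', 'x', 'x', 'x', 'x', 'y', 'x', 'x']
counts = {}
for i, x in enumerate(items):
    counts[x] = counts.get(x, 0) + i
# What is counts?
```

Initial: counts = {}, items = ['z', 'y', 'y', 'x', 'x', 'x', 'x', 'y', 'x', 'x']
i=0, x='z': counts = {'z': 0}
i=1, x='y': counts = {'z': 0, 'y': 1}
i=2, x='y': counts = {'z': 0, 'y': 3}
i=3, x='x': counts = {'z': 0, 'y': 3, 'x': 3}
i=4, x='x': counts = {'z': 0, 'y': 3, 'x': 7}
i=5, x='x': counts = {'z': 0, 'y': 3, 'x': 12}
i=6, x='x': counts = {'z': 0, 'y': 3, 'x': 18}
i=7, x='y': counts = {'z': 0, 'y': 10, 'x': 18}
i=8, x='x': counts = {'z': 0, 'y': 10, 'x': 26}
i=9, x='x': counts = {'z': 0, 'y': 10, 'x': 35}

{'z': 0, 'y': 10, 'x': 35}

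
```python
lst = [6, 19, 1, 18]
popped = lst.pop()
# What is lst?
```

[6, 19, 1]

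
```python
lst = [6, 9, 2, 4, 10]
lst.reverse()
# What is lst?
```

[10, 4, 2, 9, 6]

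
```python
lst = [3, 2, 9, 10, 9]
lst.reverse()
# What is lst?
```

[9, 10, 9, 2, 3]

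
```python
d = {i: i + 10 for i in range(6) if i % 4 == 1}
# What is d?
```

{1: 11, 5: 15}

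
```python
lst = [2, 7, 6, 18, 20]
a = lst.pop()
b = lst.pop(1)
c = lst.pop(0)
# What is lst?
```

After line 1: lst = [2, 7, 6, 18, 20]
After line 2 (pop() -> a = 20): lst = [2, 7, 6, 18]
After line 3 (pop(1) -> b = 7): lst = [2, 6, 18]
After line 4 (pop(0) -> c = 2): lst = [6, 18]

[6, 18]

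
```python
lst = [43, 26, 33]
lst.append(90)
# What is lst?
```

[43, 26, 33, 90]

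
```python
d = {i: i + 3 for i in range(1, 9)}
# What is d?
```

{1: 4, 2: 5, 3: 6, 4: 7, 5: 8, 6: 9, 7: 10, 8: 11}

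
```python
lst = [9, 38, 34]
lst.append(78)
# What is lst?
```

[9, 38, 34, 78]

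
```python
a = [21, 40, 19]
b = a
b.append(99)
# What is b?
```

After line 1: a = [21, 40, 19]
After line 2 (b = a is an alias, same object): a = [21, 40, 19], b = [21, 40, 19]
After line 3 (b.append mutates the shared list): a = [21, 40, 19, 99], b = [21, 40, 19, 99]

[21, 40, 19, 99]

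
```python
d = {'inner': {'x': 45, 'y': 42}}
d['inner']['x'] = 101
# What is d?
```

After line 1: d = {'inner': {'x': 45, 'y': 42}}
After line 2 (inner x overwritten): d = {'inner': {'x': 101, 'y': 42}}

{'inner': {'x': 101, 'y': 42}}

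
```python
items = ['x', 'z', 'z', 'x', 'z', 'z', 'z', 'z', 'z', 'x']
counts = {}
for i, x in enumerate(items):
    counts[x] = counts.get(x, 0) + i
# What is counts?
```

Initial: counts = {}, items = ['x', 'z', 'z', 'x', 'z', 'z', 'z', 'z', 'z', 'x']
i=0, x='x': counts = {'x': 0}
i=1, x='z': counts = {'x': 0, 'z': 1}
i=2, x='z': counts = {'x': 0, 'z': 3}
i=3, x='x': counts = {'x': 3, 'z': 3}
i=4, x='z': counts = {'x': 3, 'z': 7}
i=5, x='z': counts = {'x': 3, 'z': 12}
i=6, x='z': counts = {'x': 3, 'z': 18}
i=7, x='z': counts = {'x': 3, 'z': 25}
i=8, x='z': counts = {'x': 3, 'z': 33}
i=9, x='x': counts = {'x': 12, 'z': 33}

{'x': 12, 'z': 33}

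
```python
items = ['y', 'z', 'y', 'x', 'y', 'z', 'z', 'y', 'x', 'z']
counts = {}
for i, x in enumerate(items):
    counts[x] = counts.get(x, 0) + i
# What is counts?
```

Initial: counts = {}, items = ['y', 'z', 'y', 'x', 'y', 'z', 'z', 'y', 'x', 'z']
i=0, x='y': counts = {'y': 0}
i=1, x='z': counts = {'y': 0, 'z': 1}
i=2, x='y': counts = {'y': 2, 'z': 1}
i=3, x='x': counts = {'y': 2, 'z': 1, 'x': 3}
i=4, x='y': counts = {'y': 6, 'z': 1, 'x': 3}
i=5, x='z': counts = {'y': 6, 'z': 6, 'x': 3}
i=6, x='z': counts = {'y': 6, 'z': 12, 'x': 3}
i=7, x='y': counts = {'y': 13, 'z': 12, 'x': 3}
i=8, x='x': counts = {'y': 13, 'z': 12, 'x': 11}
i=9, x='z': counts = {'y': 13, 'z': 21, 'x': 11}

{'y': 13, 'z': 21, 'x': 11}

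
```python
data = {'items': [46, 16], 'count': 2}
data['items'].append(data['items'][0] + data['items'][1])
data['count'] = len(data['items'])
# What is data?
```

After line 1: data = {'items': [46, 16], 'count': 2}
After line 2 (append 46 + 16 = 62): data = {'items': [46, 16, 62], 'count': 2}
After line 3 (count = len(items) = 3): data = {'items': [46, 16, 62], 'count': 3}

{'items': [46, 16, 62], 'count': 3}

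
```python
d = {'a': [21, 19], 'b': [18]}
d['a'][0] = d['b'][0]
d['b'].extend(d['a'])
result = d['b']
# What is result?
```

After line 1: d = {'a': [21, 19], 'b': [18]}
After line 2 (a[0] = b[0] = 18): d = {'a': [18, 19], 'b': [18]}
After line 3 (b.extend(a) appends [18, 19]): d = {'a': [18, 19], 'b': [18, 18, 19]}
After line 4: result = d['b'] = [18, 18, 19]

[18, 18, 19]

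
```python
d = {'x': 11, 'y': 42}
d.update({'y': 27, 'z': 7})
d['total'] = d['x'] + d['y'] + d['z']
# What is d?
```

After line 1: d = {'x': 11, 'y': 42}
After line 2 (y overwritten, z added): d = {'x': 11, 'y': 27, 'z': 7}
After line 3 (total = 11 + 27 + 7 = 45): d = {'x': 11, 'y': 27, 'z': 7, 'total': 45}

{'x': 11, 'y': 27, 'z': 7, 'total': 45}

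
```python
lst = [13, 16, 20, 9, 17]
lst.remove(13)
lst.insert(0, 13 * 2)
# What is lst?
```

After line 1: lst = [13, 16, 20, 9, 17]
After line 2 (remove first 13): lst = [16, 20, 9, 17]
After line 3 (insert 26 at index 0): lst = [26, 16, 20, 9, 17]

[26, 16, 20, 9, 17]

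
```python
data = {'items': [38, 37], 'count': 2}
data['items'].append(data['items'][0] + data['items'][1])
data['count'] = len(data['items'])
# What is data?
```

After line 1: data = {'items': [38, 37], 'count': 2}
After line 2 (append 38 + 37 = 75): data = {'items': [38, 37, 75], 'count': 2}
After line 3 (count = len(items) = 3): data = {'items': [38, 37, 75], 'count': 3}

{'items': [38, 37, 75], 'count': 3}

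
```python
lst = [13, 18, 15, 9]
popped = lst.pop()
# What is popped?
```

9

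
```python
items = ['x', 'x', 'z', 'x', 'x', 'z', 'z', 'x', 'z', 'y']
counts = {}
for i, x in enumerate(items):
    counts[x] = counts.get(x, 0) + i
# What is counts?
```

Initial: counts = {}, items = ['x', 'x', 'z', 'x', 'x', 'z', 'z', 'x', 'z', 'y']
i=0, x='x': counts = {'x': 0}
i=1, x='x': counts = {'x': 1}
i=2, x='z': counts = {'x': 1, 'z': 2}
i=3, x='x': counts = {'x': 4, 'z': 2}
i=4, x='x': counts = {'x': 8, 'z': 2}
i=5, x='z': counts = {'x': 8, 'z': 7}
i=6, x='z': counts = {'x': 8, 'z': 13}
i=7, x='x': counts = {'x': 15, 'z': 13}
i=8, x='z': counts = {'x': 15, 'z': 21}
i=9, x='y': counts = {'x': 15, 'z': 21, 'y': 9}

{'x': 15, 'z': 21, 'y': 9}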